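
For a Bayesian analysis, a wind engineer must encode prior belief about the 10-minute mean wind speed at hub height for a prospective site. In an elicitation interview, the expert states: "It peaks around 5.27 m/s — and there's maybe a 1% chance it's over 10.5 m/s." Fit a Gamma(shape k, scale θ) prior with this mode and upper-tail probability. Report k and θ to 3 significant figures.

Gamma(k,θ) with k>1 has mode (k−1)θ, so θ = 5.27/(k−1).
Need P(X < 10.5) = 0.99 with θ tied to k this way. Start at k = 2, θ = 5.27: P(X<10.5) ≈ 0.592.
Too low — raise k to concentrate. Iterating converges to k ≈ 11.3.
Then θ = 5.27/(11.3−1) ≈ 0.509.

k ≈ 11.3, θ ≈ 0.509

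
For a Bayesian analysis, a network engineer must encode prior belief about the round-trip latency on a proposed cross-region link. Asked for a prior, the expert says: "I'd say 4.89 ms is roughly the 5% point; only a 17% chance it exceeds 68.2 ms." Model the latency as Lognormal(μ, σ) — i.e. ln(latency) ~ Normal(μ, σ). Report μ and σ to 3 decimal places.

If T ~ Lognormal(μ,σ) then ln T ~ Normal(μ,σ), so the p-quantile of ln T is μ + z_p·σ.
ln(4.89) = 1.587 and ln(68.2) = 4.222; z_{0.05} = -1.645, z_{0.83} = 0.9542.
σ = (4.222 − 1.587)/(0.9542 − (-1.645)) = 1.014.
μ = 1.587 − (-1.645)·1.014 = 3.255.

μ ≈ 3.255, σ ≈ 1.014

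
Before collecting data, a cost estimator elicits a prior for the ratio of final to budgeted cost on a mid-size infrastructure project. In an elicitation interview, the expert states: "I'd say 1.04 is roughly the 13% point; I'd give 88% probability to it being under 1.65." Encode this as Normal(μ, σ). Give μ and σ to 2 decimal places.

The p-quantile of Normal(μ,σ) is μ + z_p·σ, with z_{0.13} = -1.126 and z_{0.88} = 1.175.
Eliminate σ: μ = (z₂·x₁ − z₁·x₂)/(z₂ − z₁) = (1.175·1.04 − (-1.126)·1.65)/2.301 = 1.34.
Then σ = (x₂ − x₁)/(z₂ − z₁) = (1.65 − 1.04)/2.301 = 0.27.

μ = 1.34, σ = 0.27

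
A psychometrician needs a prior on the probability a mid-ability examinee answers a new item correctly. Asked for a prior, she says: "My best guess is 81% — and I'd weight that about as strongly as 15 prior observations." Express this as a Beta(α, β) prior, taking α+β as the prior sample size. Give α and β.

α = 12.15, β = 2.85

Under the effective-sample-size interpretation, Beta(α, β) has prior mean α/(α+β) and prior sample size α+β.
So α+β = 15 and α/(α+β) = 0.81, giving α = 0.81·15 = 12.15 and β = 15 − 12.15 = 2.85.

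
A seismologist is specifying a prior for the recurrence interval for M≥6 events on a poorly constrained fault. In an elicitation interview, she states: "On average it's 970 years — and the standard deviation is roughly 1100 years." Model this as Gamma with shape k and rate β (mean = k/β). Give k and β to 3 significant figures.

For Gamma(k, rate β): mean = k/β, variance = k/β², so CV = 1/√k.
CV = SD/mean = 1100/970 = 1.134, hence k = 1/CV² = 0.778.
Then β = k/mean = 0.778/970 = 0.000802.

k ≈ 0.778, β ≈ 0.000802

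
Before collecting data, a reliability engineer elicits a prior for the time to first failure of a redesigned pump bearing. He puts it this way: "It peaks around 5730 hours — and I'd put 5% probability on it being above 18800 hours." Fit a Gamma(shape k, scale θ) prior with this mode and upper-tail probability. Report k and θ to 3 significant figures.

Gamma(k,θ) with k>1 has mode (k−1)θ, so θ = 5730/(k−1).
Need P(X < 18800) = 0.95 with θ tied to k this way. Start at k = 2, θ = 5730: P(X<18800) ≈ 0.839.
Too low — raise k to concentrate. Iterating converges to k ≈ 2.85.
Then θ = 5730/(2.85−1) ≈ 3100.

k ≈ 2.85, θ ≈ 3100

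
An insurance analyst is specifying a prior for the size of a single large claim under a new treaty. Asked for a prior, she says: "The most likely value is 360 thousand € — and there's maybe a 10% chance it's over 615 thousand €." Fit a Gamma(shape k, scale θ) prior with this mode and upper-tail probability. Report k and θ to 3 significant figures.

Gamma(k,θ) with k>1 has mode (k−1)θ, so θ = 360/(k−1).
Need P(X < 615) = 0.9 with θ tied to k this way. Start at k = 2, θ = 360: P(X<615) ≈ 0.509.
Too low — raise k to concentrate. Iterating converges to k ≈ 7.6.
Then θ = 360/(7.6−1) ≈ 54.5.

k ≈ 7.6, θ ≈ 54.5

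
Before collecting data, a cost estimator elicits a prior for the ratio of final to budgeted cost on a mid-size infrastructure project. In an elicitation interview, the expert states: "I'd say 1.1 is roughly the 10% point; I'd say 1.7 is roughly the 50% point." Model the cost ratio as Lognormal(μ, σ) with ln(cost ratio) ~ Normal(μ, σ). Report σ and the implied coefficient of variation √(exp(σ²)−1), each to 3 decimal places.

If T ~ Lognormal(μ,σ) then ln T ~ Normal(μ,σ), so the p-quantile of ln T is μ + z_p·σ.
ln(1.1) = 0.09531 and ln(1.7) = 0.5306; z_{0.1} = -1.282, z_{0.5} = 0.
σ = (0.5306 − 0.09531)/(0 − (-1.282)) = 0.340.
μ = 0.09531 − (-1.282)·0.340 = 0.531.
CV = √(exp(σ²)−1) = √(exp(0.1154)−1) = 0.350.

σ ≈ 0.340, CV ≈ 0.350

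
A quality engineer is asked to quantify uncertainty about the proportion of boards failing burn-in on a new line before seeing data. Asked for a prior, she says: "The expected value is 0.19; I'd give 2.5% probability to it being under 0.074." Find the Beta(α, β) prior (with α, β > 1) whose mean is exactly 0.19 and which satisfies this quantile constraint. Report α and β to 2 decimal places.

With mean 0.19 fixed, write α = 0.19s, β = 0.81s where s = α+β.
Need P(θ < 0.074) = 0.025 under Beta(0.19s, 0.81s). Normal approximation: (q−m)/√(m(1−m)/s) ≈ z_{0.025} = -1.96, so s ≈ 0.19·0.81·(-1.96)²/(0.074−0.19)² = 43.9.
At s = 43.9: P(θ<0.074) ≈ 0.008. Adjusting to match 0.025 gives s ≈ 30.46.
So α = 0.19·30.46 ≈ 5.79, β = 0.81·30.46 ≈ 24.67.

α ≈ 5.79, β ≈ 24.67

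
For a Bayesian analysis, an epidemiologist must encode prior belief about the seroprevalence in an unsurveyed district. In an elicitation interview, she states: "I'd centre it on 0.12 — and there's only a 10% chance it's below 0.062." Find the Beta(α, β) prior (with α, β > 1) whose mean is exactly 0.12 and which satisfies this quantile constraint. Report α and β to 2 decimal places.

α ≈ 5.19, β ≈ 38.08

With mean 0.12 fixed, write α = 0.12s, β = 0.88s where s = α+β.
Need P(θ < 0.062) = 0.1 under Beta(0.12s, 0.88s). Normal approximation: (q−m)/√(m(1−m)/s) ≈ z_{0.1} = -1.28, so s ≈ 0.12·0.88·(-1.28)²/(0.062−0.12)² = 51.6.
At s = 51.6: P(θ<0.062) ≈ 0.078. Adjusting to match 0.1 gives s ≈ 43.27.
So α = 0.12·43.27 ≈ 5.19, β = 0.88·43.27 ≈ 38.08.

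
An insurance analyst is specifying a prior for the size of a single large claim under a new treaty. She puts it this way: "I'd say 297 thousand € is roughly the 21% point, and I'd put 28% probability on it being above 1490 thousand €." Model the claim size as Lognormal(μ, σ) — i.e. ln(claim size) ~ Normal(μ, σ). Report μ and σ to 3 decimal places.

μ ≈ 6.630, σ ≈ 1.161

If T ~ Lognormal(μ,σ) then ln T ~ Normal(μ,σ), so the p-quantile of ln T is μ + z_p·σ.
ln(297) = 5.694 and ln(1490) = 7.307; z_{0.21} = -0.8064, z_{0.72} = 0.5828.
σ = (7.307 − 5.694)/(0.5828 − (-0.8064)) = 1.161.
μ = 5.694 − (-0.8064)·1.161 = 6.630.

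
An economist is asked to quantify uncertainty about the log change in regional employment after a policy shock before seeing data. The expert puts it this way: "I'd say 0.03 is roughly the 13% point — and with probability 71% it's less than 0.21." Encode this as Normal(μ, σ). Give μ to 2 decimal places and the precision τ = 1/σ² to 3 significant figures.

The p-quantile of Normal(μ,σ) is μ + z_p·σ, with z_{0.13} = -1.126 and z_{0.71} = 0.5534.
Eliminate σ: μ = (z₂·x₁ − z₁·x₂)/(z₂ − z₁) = (0.5534·0.03 − (-1.126)·0.21)/1.68 = 0.15.
Then σ = (x₂ − x₁)/(z₂ − z₁) = (0.21 − 0.03)/1.68 = 0.11.
Precision τ = 1/σ² = 1/0.1072² = 87.1.

μ = 0.15, τ = 87.1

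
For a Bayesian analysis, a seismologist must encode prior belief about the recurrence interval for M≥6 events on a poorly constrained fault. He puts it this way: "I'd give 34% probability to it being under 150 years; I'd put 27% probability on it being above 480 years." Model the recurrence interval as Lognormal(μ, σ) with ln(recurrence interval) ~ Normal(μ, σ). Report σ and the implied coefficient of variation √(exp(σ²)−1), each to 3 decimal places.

σ ≈ 1.134, CV ≈ 1.619

If T ~ Lognormal(μ,σ) then ln T ~ Normal(μ,σ), so the p-quantile of ln T is μ + z_p·σ.
ln(150) = 5.011 and ln(480) = 6.174; z_{0.34} = -0.4125, z_{0.73} = 0.6128.
σ = (6.174 − 5.011)/(0.6128 − (-0.4125)) = 1.134.
μ = 5.011 − (-0.4125)·1.134 = 5.479.
CV = √(exp(σ²)−1) = √(exp(1.2870)−1) = 1.619.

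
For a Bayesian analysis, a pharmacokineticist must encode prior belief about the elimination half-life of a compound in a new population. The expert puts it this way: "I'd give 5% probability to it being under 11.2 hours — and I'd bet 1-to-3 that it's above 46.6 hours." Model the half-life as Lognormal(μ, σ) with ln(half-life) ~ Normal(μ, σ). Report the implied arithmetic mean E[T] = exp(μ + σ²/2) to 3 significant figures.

E[T] ≈ 37.2 hours

If T ~ Lognormal(μ,σ) then ln T ~ Normal(μ,σ), so the p-quantile of ln T is μ + z_p·σ.
ln(11.2) = 2.416 and ln(46.6) = 3.842; z_{0.05} = -1.645, z_{0.75} = 0.6745.
σ = (3.842 − 2.416)/(0.6745 − (-1.645)) = 0.615.
μ = 2.416 − (-1.645)·0.615 = 3.427.
E[T] = exp(μ + σ²/2) = exp(3.427 + 0.1889) = 37.2 hours.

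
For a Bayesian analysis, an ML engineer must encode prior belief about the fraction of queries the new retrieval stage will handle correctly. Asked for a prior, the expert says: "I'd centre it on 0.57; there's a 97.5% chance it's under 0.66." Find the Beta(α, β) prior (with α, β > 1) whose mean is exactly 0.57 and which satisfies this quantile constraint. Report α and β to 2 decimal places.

With mean 0.57 fixed, write α = 0.57s, β = 0.43s where s = α+β.
Need P(θ < 0.66) = 0.975 under Beta(0.57s, 0.43s). Normal approximation: (q−m)/√(m(1−m)/s) ≈ z_{0.975} = 1.96, so s ≈ 0.57·0.43·(1.96)²/(0.66−0.57)² = 116.2.
At s = 116.2: P(θ<0.66) ≈ 0.977. Adjusting to match 0.975 gives s ≈ 111.79.
So α = 0.57·111.79 ≈ 63.72, β = 0.43·111.79 ≈ 48.07.

α ≈ 63.72, β ≈ 48.07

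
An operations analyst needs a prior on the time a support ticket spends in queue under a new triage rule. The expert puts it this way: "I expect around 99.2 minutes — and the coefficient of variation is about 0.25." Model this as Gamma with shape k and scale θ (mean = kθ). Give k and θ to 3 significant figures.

k ≈ 16, θ ≈ 6.2

For Gamma(k, scale θ): mean = kθ, variance = kθ², so CV = 1/√k.
CV = 0.25, hence k = 1/CV² = 16.
Then θ = mean/k = 99.2/16 = 6.2.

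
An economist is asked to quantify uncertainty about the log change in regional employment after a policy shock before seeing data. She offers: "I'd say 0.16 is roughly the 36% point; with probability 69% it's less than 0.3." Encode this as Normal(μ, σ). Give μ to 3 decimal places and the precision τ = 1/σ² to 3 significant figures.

μ = 0.219, τ = 37.2

The p-quantile of Normal(μ,σ) is μ + z_p·σ, with z_{0.36} = -0.3585 and z_{0.69} = 0.4959.
Eliminate σ: μ = (z₂·x₁ − z₁·x₂)/(z₂ − z₁) = (0.4959·0.16 − (-0.3585)·0.3)/0.8543 = 0.219.
Then σ = (x₂ − x₁)/(z₂ − z₁) = (0.3 − 0.16)/0.8543 = 0.164.
Precision τ = 1/σ² = 1/0.1639² = 37.2.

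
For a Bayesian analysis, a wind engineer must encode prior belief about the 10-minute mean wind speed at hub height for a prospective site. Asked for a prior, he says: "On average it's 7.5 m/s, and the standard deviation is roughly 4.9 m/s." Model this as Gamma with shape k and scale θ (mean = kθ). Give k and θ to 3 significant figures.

k ≈ 2.34, θ ≈ 3.2

For Gamma(k, scale θ): mean = kθ, variance = kθ², so CV = 1/√k.
CV = SD/mean = 4.9/7.5 = 0.6533, hence k = 1/CV² = 2.34.
Then θ = mean/k = 7.5/2.34 = 3.2.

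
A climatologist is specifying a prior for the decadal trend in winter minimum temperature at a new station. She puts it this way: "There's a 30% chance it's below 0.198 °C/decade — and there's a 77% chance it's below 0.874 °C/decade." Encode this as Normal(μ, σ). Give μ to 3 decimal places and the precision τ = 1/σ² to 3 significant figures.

The p-quantile of Normal(μ,σ) is μ + z_p·σ, with z_{0.3} = -0.5244 and z_{0.77} = 0.7388.
Eliminate σ: μ = (z₂·x₁ − z₁·x₂)/(z₂ − z₁) = (0.7388·0.198 − (-0.5244)·0.874)/1.263 = 0.479.
Then σ = (x₂ − x₁)/(z₂ − z₁) = (0.874 − 0.198)/1.263 = 0.535.
Precision τ = 1/σ² = 1/0.5351² = 3.49.

μ = 0.479, τ = 3.49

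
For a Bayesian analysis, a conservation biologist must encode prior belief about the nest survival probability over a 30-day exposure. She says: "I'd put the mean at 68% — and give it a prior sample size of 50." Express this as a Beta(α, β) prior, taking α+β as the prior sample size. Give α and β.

α = 34, β = 16

Under the effective-sample-size interpretation, Beta(α, β) has prior mean α/(α+β) and prior sample size α+β.
So α+β = 50 and α/(α+β) = 0.68, giving α = 0.68·50 = 34 and β = 50 − 34 = 16.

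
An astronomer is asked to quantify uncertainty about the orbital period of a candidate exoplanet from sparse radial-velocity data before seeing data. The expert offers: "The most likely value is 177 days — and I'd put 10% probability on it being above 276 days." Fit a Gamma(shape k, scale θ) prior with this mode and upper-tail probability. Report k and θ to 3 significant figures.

k ≈ 10.5, θ ≈ 18.7

Gamma(k,θ) with k>1 has mode (k−1)θ, so θ = 177/(k−1).
Need P(X < 276) = 0.9 with θ tied to k this way. Start at k = 2, θ = 177: P(X<276) ≈ 0.462.
Too low — raise k to concentrate. Iterating converges to k ≈ 10.5.
Then θ = 177/(10.5−1) ≈ 18.7.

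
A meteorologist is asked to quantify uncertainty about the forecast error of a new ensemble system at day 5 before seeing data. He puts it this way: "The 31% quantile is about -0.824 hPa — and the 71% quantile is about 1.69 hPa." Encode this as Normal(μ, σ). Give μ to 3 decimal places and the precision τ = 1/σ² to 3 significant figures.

For Normal(μ,σ), the p-quantile is μ + z_p·σ. Here z_{0.31} = -0.4959, z_{0.71} = 0.5534.
So -0.824 = μ − 0.4959σ and 1.69 = μ + 0.5534σ.
Subtracting: σ = (1.69 − -0.824)/(0.5534 − (-0.4959)) = 2.396.
Then μ = -0.824 − (-0.4959)·2.396 = 0.364.
Precision τ = 1/σ² = 1/2.396² = 0.174.

μ = 0.364, τ = 0.174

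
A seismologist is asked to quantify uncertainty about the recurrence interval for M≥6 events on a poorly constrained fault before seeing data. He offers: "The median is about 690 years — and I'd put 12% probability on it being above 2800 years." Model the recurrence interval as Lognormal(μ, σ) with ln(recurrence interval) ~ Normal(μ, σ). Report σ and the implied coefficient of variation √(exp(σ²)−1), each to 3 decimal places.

If T ~ Lognormal(μ,σ) then ln T ~ Normal(μ,σ), so the p-quantile of ln T is μ + z_p·σ.
ln(690) = 6.537 and ln(2800) = 7.937; z_{0.5} = 0, z_{0.88} = 1.175.
σ = (7.937 − 6.537)/(1.175 − (0)) = 1.192.
μ = 6.537 − (0)·1.192 = 6.537.
CV = √(exp(σ²)−1) = √(exp(1.4211)−1) = 1.772.

σ ≈ 1.192, CV ≈ 1.772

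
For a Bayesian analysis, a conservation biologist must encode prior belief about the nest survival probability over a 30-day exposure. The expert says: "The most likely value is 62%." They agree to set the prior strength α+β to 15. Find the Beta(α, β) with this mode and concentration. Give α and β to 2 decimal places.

α = 9.06, β = 5.94

For α,β > 1 the Beta mode is (α−1)/(α+β−2). With α+β = 15, the mode is (α−1)/13.
Set (α−1)/13 = 0.62 → α = 1 + 0.62·13 = 9.06.
β = 15 − α = 5.94.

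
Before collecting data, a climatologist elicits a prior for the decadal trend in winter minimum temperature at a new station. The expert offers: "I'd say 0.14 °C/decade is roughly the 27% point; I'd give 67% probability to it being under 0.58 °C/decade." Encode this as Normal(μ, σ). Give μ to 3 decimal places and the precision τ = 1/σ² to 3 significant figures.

For Normal(μ,σ), the p-quantile is μ + z_p·σ. Here z_{0.27} = -0.6128, z_{0.67} = 0.4399.
So 0.14 = μ − 0.6128σ and 0.58 = μ + 0.4399σ.
Subtracting: σ = (0.58 − 0.14)/(0.4399 − (-0.6128)) = 0.418.
Then μ = 0.14 − (-0.6128)·0.418 = 0.396.
Precision τ = 1/σ² = 1/0.418² = 5.72.

μ = 0.396, τ = 5.72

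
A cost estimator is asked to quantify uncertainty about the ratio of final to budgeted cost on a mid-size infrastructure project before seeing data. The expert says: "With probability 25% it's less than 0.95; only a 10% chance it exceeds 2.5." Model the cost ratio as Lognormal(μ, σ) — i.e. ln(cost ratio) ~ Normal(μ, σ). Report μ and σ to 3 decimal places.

μ ≈ 0.282, σ ≈ 0.495

If T ~ Lognormal(μ,σ) then ln T ~ Normal(μ,σ), so the p-quantile of ln T is μ + z_p·σ.
ln(0.95) = -0.05129 and ln(2.5) = 0.9163; z_{0.25} = -0.6745, z_{0.9} = 1.282.
σ = (0.9163 − -0.05129)/(1.282 − (-0.6745)) = 0.495.
μ = -0.05129 − (-0.6745)·0.495 = 0.282.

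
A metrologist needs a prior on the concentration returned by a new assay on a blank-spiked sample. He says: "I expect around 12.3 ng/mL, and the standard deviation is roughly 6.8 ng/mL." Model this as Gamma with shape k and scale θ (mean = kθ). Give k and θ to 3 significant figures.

For Gamma(k, scale θ): mean = kθ, variance = kθ², so CV = 1/√k.
CV = SD/mean = 6.8/12.3 = 0.5528, hence k = 1/CV² = 3.27.
Then θ = mean/k = 12.3/3.27 = 3.76.

k ≈ 3.27, θ ≈ 3.76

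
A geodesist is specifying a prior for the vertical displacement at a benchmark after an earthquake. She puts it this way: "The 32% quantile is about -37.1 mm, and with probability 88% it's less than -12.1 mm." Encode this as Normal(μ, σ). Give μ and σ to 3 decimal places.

μ = -29.982, σ = 15.219

The p-quantile of Normal(μ,σ) is μ + z_p·σ, with z_{0.32} = -0.4677 and z_{0.88} = 1.175.
Eliminate σ: μ = (z₂·x₁ − z₁·x₂)/(z₂ − z₁) = (1.175·-37.1 − (-0.4677)·-12.1)/1.643 = -29.982.
Then σ = (x₂ − x₁)/(z₂ − z₁) = (-12.1 − -37.1)/1.643 = 15.219.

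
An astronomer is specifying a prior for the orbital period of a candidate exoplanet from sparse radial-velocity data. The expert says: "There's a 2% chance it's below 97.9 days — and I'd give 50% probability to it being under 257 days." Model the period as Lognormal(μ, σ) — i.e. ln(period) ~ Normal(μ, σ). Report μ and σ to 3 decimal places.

μ ≈ 5.549, σ ≈ 0.470

If T ~ Lognormal(μ,σ) then ln T ~ Normal(μ,σ), so the p-quantile of ln T is μ + z_p·σ.
ln(97.9) = 4.584 and ln(257) = 5.549; z_{0.02} = -2.054, z_{0.5} = 0.
σ = (5.549 − 4.584)/(0 − (-2.054)) = 0.470.
μ = 4.584 − (-2.054)·0.470 = 5.549.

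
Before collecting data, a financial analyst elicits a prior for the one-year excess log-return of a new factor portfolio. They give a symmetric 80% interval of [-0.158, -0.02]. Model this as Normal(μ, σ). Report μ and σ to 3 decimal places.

μ = -0.089, σ = 0.054

A symmetric 80% interval runs μ ± z·σ with z = 1.282.
Half-width = 0.069, so σ = 0.069/1.282 = 0.054.
μ is the interval midpoint, -0.089.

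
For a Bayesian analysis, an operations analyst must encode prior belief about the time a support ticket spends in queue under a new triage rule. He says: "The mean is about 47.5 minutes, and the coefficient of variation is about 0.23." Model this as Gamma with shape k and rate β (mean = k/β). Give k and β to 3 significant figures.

k ≈ 18.9, β ≈ 0.398

For Gamma(k, rate β): mean = k/β, variance = k/β², so CV = 1/√k.
CV = 0.23, hence k = 1/CV² = 18.9.
Then β = k/mean = 18.9/47.5 = 0.398.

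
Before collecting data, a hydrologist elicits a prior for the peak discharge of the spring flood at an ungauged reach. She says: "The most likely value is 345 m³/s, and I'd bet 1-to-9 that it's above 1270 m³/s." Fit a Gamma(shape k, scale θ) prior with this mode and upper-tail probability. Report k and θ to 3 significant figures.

Gamma(k,θ) with k>1 has mode (k−1)θ, so θ = 345/(k−1).
Need P(X < 1270) = 0.9 with θ tied to k this way. Start at k = 2, θ = 345: P(X<1270) ≈ 0.882.
Too low — raise k to concentrate. Iterating converges to k ≈ 2.09.
Then θ = 345/(2.09−1) ≈ 315.

k ≈ 2.09, θ ≈ 315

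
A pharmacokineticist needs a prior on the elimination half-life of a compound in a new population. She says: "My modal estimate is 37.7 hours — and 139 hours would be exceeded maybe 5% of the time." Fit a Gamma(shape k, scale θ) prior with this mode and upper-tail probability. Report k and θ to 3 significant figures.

Gamma(k,θ) with k>1 has mode (k−1)θ, so θ = 37.7/(k−1).
Need P(X < 139) = 0.95 with θ tied to k this way. Start at k = 2, θ = 37.7: P(X<139) ≈ 0.883.
Too low — raise k to concentrate. Iterating converges to k ≈ 2.5.
Then θ = 37.7/(2.5−1) ≈ 25.1.

k ≈ 2.5, θ ≈ 25.1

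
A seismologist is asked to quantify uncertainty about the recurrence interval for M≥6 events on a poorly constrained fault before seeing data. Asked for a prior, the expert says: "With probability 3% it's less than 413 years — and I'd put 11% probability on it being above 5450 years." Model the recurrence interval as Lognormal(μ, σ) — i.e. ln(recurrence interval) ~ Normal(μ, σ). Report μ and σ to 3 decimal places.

If T ~ Lognormal(μ,σ) then ln T ~ Normal(μ,σ), so the p-quantile of ln T is μ + z_p·σ.
ln(413) = 6.023 and ln(5450) = 8.603; z_{0.03} = -1.881, z_{0.89} = 1.227.
σ = (8.603 − 6.023)/(1.227 − (-1.881)) = 0.830.
μ = 6.023 − (-1.881)·0.830 = 7.585.

μ ≈ 7.585, σ ≈ 0.830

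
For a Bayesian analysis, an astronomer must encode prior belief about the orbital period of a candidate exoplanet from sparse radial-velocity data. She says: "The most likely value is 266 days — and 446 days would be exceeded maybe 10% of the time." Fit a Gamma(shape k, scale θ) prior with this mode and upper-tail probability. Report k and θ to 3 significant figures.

Gamma(k,θ) with k>1 has mode (k−1)θ, so θ = 266/(k−1).
Need P(X < 446) = 0.9 with θ tied to k this way. Start at k = 2, θ = 266: P(X<446) ≈ 0.499.
Too low — raise k to concentrate. Iterating converges to k ≈ 8.08.
Then θ = 266/(8.08−1) ≈ 37.6.

k ≈ 8.08, θ ≈ 37.6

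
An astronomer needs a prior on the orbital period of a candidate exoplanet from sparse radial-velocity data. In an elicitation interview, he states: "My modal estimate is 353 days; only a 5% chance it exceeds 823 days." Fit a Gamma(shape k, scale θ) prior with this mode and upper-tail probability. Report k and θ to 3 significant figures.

Gamma(k,θ) with k>1 has mode (k−1)θ, so θ = 353/(k−1).
Need P(X < 823) = 0.95 with θ tied to k this way. Start at k = 2, θ = 353: P(X<823) ≈ 0.676.
Too low — raise k to concentrate. Iterating converges to k ≈ 4.82.
Then θ = 353/(4.82−1) ≈ 92.4.

k ≈ 4.82, θ ≈ 92.4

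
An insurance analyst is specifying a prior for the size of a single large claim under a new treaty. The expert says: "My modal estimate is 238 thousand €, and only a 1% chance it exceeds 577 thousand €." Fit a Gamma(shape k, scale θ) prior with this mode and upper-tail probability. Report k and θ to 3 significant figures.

Gamma(k,θ) with k>1 has mode (k−1)θ, so θ = 238/(k−1).
Need P(X < 577) = 0.99 with θ tied to k this way. Start at k = 2, θ = 238: P(X<577) ≈ 0.697.
Too low — raise k to concentrate. Iterating converges to k ≈ 7.02.
Then θ = 238/(7.02−1) ≈ 39.5.

k ≈ 7.02, θ ≈ 39.5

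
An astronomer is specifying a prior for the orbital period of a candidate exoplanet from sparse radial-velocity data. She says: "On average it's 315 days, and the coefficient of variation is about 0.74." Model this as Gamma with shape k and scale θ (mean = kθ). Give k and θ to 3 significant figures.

k ≈ 1.83, θ ≈ 172

For Gamma(k, scale θ): mean = kθ, variance = kθ², so CV = 1/√k.
CV = 0.74, hence k = 1/CV² = 1.83.
Then θ = mean/k = 315/1.83 = 172.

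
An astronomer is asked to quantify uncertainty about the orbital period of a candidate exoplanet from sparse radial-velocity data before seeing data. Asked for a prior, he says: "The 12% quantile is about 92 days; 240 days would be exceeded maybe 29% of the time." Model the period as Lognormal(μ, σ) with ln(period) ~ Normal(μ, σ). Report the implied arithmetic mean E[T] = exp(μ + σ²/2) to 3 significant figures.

If T ~ Lognormal(μ,σ) then ln T ~ Normal(μ,σ), so the p-quantile of ln T is μ + z_p·σ.
ln(92) = 4.522 and ln(240) = 5.481; z_{0.12} = -1.175, z_{0.71} = 0.5534.
σ = (5.481 − 4.522)/(0.5534 − (-1.175)) = 0.555.
μ = 4.522 − (-1.175)·0.555 = 5.174.
E[T] = exp(μ + σ²/2) = exp(5.174 + 0.1539) = 206 days.

E[T] ≈ 206 days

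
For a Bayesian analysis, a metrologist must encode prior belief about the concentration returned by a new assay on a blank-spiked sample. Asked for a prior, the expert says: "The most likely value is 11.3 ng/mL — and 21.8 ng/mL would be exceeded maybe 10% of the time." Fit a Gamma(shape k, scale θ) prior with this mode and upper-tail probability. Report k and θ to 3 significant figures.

k ≈ 5.43, θ ≈ 2.55

Gamma(k,θ) with k>1 has mode (k−1)θ, so θ = 11.3/(k−1).
Need P(X < 21.8) = 0.9 with θ tied to k this way. Start at k = 2, θ = 11.3: P(X<21.8) ≈ 0.574.
Too low — raise k to concentrate. Iterating converges to k ≈ 5.43.
Then θ = 11.3/(5.43−1) ≈ 2.55.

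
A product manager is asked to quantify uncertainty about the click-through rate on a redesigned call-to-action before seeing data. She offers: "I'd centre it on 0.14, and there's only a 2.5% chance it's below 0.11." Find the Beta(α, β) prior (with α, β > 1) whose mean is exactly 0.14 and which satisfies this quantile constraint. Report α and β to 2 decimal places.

α ≈ 65.09, β ≈ 399.86

With mean 0.14 fixed, write α = 0.14s, β = 0.86s where s = α+β.
Need P(θ < 0.11) = 0.025 under Beta(0.14s, 0.86s). Normal approximation: (q−m)/√(m(1−m)/s) ≈ z_{0.025} = -1.96, so s ≈ 0.14·0.86·(-1.96)²/(0.11−0.14)² = 513.9.
At s = 513.9: P(θ<0.11) ≈ 0.020. Adjusting to match 0.025 gives s ≈ 464.96.
So α = 0.14·464.96 ≈ 65.09, β = 0.86·464.96 ≈ 399.86.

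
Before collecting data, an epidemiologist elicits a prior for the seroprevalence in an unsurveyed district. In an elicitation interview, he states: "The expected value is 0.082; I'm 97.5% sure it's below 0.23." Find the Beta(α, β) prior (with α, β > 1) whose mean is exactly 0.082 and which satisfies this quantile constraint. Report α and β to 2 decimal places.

With mean 0.082 fixed, write α = 0.082s, β = 0.918s where s = α+β.
Need P(θ < 0.23) = 0.975 under Beta(0.082s, 0.918s). Normal approximation: (q−m)/√(m(1−m)/s) ≈ z_{0.975} = 1.96, so s ≈ 0.082·0.918·(1.96)²/(0.23−0.082)² = 13.2.
At s = 13.2: P(θ<0.23) ≈ 0.951. Adjusting to match 0.975 gives s ≈ 20.52.
So α = 0.082·20.52 ≈ 1.68, β = 0.918·20.52 ≈ 18.84.

α ≈ 1.68, β ≈ 18.84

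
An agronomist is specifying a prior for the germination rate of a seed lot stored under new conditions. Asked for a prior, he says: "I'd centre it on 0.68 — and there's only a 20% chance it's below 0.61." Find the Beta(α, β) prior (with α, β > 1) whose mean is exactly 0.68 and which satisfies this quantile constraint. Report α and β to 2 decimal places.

α ≈ 20.68, β ≈ 9.73

With mean 0.68 fixed, write α = 0.68s, β = 0.32s where s = α+β.
Need P(θ < 0.61) = 0.2 under Beta(0.68s, 0.32s). Normal approximation: (q−m)/√(m(1−m)/s) ≈ z_{0.2} = -0.842, so s ≈ 0.68·0.32·(-0.842)²/(0.61−0.68)² = 31.5.
At s = 31.5: P(θ<0.61) ≈ 0.196. Adjusting to match 0.2 gives s ≈ 30.42.
So α = 0.68·30.42 ≈ 20.68, β = 0.32·30.42 ≈ 9.73.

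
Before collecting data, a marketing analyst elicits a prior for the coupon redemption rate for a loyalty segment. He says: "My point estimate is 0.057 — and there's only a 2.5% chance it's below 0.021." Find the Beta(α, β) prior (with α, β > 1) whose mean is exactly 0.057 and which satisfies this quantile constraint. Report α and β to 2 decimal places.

With mean 0.057 fixed, write α = 0.057s, β = 0.943s where s = α+β.
Need P(θ < 0.021) = 0.025 under Beta(0.057s, 0.943s). Normal approximation: (q−m)/√(m(1−m)/s) ≈ z_{0.025} = -1.96, so s ≈ 0.057·0.943·(-1.96)²/(0.021−0.057)² = 159.3.
At s = 159.3: P(θ<0.021) ≈ 0.006. Adjusting to match 0.025 gives s ≈ 102.05.
So α = 0.057·102.05 ≈ 5.82, β = 0.943·102.05 ≈ 96.23.

α ≈ 5.82, β ≈ 96.23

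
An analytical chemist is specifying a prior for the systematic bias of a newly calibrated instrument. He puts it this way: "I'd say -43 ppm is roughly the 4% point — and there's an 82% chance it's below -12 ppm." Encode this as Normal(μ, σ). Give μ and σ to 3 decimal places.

The p-quantile of Normal(μ,σ) is μ + z_p·σ, with z_{0.04} = -1.751 and z_{0.82} = 0.9154.
Eliminate σ: μ = (z₂·x₁ − z₁·x₂)/(z₂ − z₁) = (0.9154·-43 − (-1.751)·-12)/2.666 = -22.644.
Then σ = (x₂ − x₁)/(z₂ − z₁) = (-12 − -43)/2.666 = 11.628.

μ = -22.644, σ = 11.628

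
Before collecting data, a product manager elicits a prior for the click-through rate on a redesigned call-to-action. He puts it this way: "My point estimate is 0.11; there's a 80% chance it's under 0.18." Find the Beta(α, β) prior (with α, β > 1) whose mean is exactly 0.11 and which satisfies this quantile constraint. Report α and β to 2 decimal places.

With mean 0.11 fixed, write α = 0.11s, β = 0.89s where s = α+β.
Need P(θ < 0.18) = 0.8 under Beta(0.11s, 0.89s). Normal approximation: (q−m)/√(m(1−m)/s) ≈ z_{0.8} = 0.842, so s ≈ 0.11·0.89·(0.842)²/(0.18−0.11)² = 14.2.
At s = 14.2: P(θ<0.18) ≈ 0.824. Adjusting to match 0.8 gives s ≈ 9.24.
So α = 0.11·9.24 ≈ 1.02, β = 0.89·9.24 ≈ 8.23.

α ≈ 1.02, β ≈ 8.23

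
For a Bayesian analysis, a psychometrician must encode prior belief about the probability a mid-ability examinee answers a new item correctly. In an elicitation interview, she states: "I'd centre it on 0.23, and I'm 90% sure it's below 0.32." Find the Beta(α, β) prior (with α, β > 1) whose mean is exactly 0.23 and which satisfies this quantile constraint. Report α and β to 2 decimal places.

With mean 0.23 fixed, write α = 0.23s, β = 0.77s where s = α+β.
Need P(θ < 0.32) = 0.9 under Beta(0.23s, 0.77s). Normal approximation: (q−m)/√(m(1−m)/s) ≈ z_{0.9} = 1.28, so s ≈ 0.23·0.77·(1.28)²/(0.32−0.23)² = 35.9.
At s = 35.9: P(θ<0.32) ≈ 0.895. Adjusting to match 0.9 gives s ≈ 37.75.
So α = 0.23·37.75 ≈ 8.68, β = 0.77·37.75 ≈ 29.07.

α ≈ 8.68, β ≈ 29.07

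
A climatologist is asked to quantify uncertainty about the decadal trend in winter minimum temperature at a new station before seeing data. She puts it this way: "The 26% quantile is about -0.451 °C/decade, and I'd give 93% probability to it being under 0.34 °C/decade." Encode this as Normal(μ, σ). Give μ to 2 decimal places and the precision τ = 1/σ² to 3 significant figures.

μ = -0.21, τ = 7.18

The p-quantile of Normal(μ,σ) is μ + z_p·σ, with z_{0.26} = -0.6433 and z_{0.93} = 1.476.
Eliminate σ: μ = (z₂·x₁ − z₁·x₂)/(z₂ − z₁) = (1.476·-0.451 − (-0.6433)·0.34)/2.119 = -0.21.
Then σ = (x₂ − x₁)/(z₂ − z₁) = (0.34 − -0.451)/2.119 = 0.37.
Precision τ = 1/σ² = 1/0.3733² = 7.18.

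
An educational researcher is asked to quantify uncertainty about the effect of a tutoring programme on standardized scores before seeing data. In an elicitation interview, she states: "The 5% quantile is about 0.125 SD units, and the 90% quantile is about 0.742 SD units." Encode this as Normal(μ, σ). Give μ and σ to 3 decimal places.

μ = 0.472, σ = 0.211

For Normal(μ,σ), the p-quantile is μ + z_p·σ. Here z_{0.05} = -1.645, z_{0.9} = 1.282.
So 0.125 = μ − 1.645σ and 0.742 = μ + 1.282σ.
Subtracting: σ = (0.742 − 0.125)/(1.282 − (-1.645)) = 0.211.
Then μ = 0.125 − (-1.645)·0.211 = 0.472.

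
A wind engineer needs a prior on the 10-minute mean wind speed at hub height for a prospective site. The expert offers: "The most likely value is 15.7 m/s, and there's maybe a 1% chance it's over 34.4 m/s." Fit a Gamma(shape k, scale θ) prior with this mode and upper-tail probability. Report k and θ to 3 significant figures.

k ≈ 8.84, θ ≈ 2

Gamma(k,θ) with k>1 has mode (k−1)θ, so θ = 15.7/(k−1).
Need P(X < 34.4) = 0.99 with θ tied to k this way. Start at k = 2, θ = 15.7: P(X<34.4) ≈ 0.643.
Too low — raise k to concentrate. Iterating converges to k ≈ 8.84.
Then θ = 15.7/(8.84−1) ≈ 2.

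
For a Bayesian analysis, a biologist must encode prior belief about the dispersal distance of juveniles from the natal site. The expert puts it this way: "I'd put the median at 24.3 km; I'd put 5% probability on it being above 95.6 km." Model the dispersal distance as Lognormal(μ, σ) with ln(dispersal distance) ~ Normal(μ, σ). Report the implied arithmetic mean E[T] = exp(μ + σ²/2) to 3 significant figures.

E[T] ≈ 34.4 km

If T ~ Lognormal(μ,σ) then ln T ~ Normal(μ,σ), so the p-quantile of ln T is μ + z_p·σ.
ln(24.3) = 3.19 and ln(95.6) = 4.56; z_{0.5} = 0, z_{0.95} = 1.645.
σ = (4.56 − 3.19)/(1.645 − (0)) = 0.833.
μ = 3.19 − (0)·0.833 = 3.190.
E[T] = exp(μ + σ²/2) = exp(3.190 + 0.3467) = 34.4 km.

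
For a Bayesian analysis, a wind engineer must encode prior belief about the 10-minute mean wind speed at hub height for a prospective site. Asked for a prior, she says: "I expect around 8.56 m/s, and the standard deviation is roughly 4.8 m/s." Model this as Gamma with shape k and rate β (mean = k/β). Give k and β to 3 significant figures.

k ≈ 3.18, β ≈ 0.372

For Gamma(k, rate β): mean = k/β, variance = k/β², so CV = 1/√k.
CV = SD/mean = 4.8/8.56 = 0.5607, hence k = 1/CV² = 3.18.
Then β = k/mean = 3.18/8.56 = 0.372.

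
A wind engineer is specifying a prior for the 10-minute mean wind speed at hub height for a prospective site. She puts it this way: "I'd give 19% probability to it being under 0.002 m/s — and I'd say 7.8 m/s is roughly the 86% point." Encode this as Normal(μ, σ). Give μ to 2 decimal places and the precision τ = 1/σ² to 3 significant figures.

The p-quantile of Normal(μ,σ) is μ + z_p·σ, with z_{0.19} = -0.8779 and z_{0.86} = 1.08.
Eliminate σ: μ = (z₂·x₁ − z₁·x₂)/(z₂ − z₁) = (1.08·0.002 − (-0.8779)·7.8)/1.958 = 3.50.
Then σ = (x₂ − x₁)/(z₂ − z₁) = (7.8 − 0.002)/1.958 = 3.98.
Precision τ = 1/σ² = 1/3.982² = 0.0631.

μ = 3.50, τ = 0.0631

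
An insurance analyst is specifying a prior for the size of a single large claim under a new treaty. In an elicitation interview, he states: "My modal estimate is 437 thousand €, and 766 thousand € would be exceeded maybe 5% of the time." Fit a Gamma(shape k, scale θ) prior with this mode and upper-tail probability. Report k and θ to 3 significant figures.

k ≈ 9.86, θ ≈ 49.3

Gamma(k,θ) with k>1 has mode (k−1)θ, so θ = 437/(k−1).
Need P(X < 766) = 0.95 with θ tied to k this way. Start at k = 2, θ = 437: P(X<766) ≈ 0.523.
Too low — raise k to concentrate. Iterating converges to k ≈ 9.86.
Then θ = 437/(9.86−1) ≈ 49.3.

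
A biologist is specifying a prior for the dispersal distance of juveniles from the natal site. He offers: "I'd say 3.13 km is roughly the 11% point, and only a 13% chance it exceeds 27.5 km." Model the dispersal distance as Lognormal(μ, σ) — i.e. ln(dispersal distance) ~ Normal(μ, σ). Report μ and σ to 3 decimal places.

If T ~ Lognormal(μ,σ) then ln T ~ Normal(μ,σ), so the p-quantile of ln T is μ + z_p·σ.
ln(3.13) = 1.141 and ln(27.5) = 3.314; z_{0.11} = -1.227, z_{0.87} = 1.126.
σ = (3.314 − 1.141)/(1.126 − (-1.227)) = 0.924.
μ = 1.141 − (-1.227)·0.924 = 2.274.

μ ≈ 2.274, σ ≈ 0.924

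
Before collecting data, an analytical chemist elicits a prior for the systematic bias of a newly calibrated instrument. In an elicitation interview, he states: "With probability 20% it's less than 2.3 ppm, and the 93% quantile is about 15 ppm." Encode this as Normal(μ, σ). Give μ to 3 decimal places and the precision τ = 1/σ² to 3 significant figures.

The p-quantile of Normal(μ,σ) is μ + z_p·σ, with z_{0.2} = -0.8416 and z_{0.93} = 1.476.
Eliminate σ: μ = (z₂·x₁ − z₁·x₂)/(z₂ − z₁) = (1.476·2.3 − (-0.8416)·15)/2.317 = 6.912.
Then σ = (x₂ − x₁)/(z₂ − z₁) = (15 − 2.3)/2.317 = 5.480.
Precision τ = 1/σ² = 1/5.48² = 0.0333.

μ = 6.912, τ = 0.0333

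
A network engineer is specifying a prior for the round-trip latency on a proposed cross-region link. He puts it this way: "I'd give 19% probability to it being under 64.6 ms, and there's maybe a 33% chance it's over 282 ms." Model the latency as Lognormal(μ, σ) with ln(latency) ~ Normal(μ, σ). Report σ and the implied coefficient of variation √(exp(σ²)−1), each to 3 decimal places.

σ ≈ 1.118, CV ≈ 1.579

If T ~ Lognormal(μ,σ) then ln T ~ Normal(μ,σ), so the p-quantile of ln T is μ + z_p·σ.
ln(64.6) = 4.168 and ln(282) = 5.642; z_{0.19} = -0.8779, z_{0.67} = 0.4399.
σ = (5.642 − 4.168)/(0.4399 − (-0.8779)) = 1.118.
μ = 4.168 − (-0.8779)·1.118 = 5.150.
CV = √(exp(σ²)−1) = √(exp(1.2506)−1) = 1.579.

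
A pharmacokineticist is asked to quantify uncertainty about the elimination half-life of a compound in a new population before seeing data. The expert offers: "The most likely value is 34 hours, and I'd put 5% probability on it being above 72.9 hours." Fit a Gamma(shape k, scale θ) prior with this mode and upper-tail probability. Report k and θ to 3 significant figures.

Gamma(k,θ) with k>1 has mode (k−1)θ, so θ = 34/(k−1).
Need P(X < 72.9) = 0.95 with θ tied to k this way. Start at k = 2, θ = 34: P(X<72.9) ≈ 0.632.
Too low — raise k to concentrate. Iterating converges to k ≈ 5.74.
Then θ = 34/(5.74−1) ≈ 7.17.

k ≈ 5.74, θ ≈ 7.17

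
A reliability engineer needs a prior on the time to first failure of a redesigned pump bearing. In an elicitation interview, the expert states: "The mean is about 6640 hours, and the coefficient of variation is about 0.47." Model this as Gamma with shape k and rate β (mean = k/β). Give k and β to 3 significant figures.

For Gamma(k, rate β): mean = k/β, variance = k/β², so CV = 1/√k.
CV = 0.47, hence k = 1/CV² = 4.53.
Then β = k/mean = 4.53/6640 = 0.000682.

k ≈ 4.53, β ≈ 0.000682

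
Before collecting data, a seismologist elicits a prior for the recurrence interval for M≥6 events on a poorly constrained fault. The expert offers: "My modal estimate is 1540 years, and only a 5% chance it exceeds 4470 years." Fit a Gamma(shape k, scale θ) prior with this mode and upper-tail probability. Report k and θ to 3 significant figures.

Gamma(k,θ) with k>1 has mode (k−1)θ, so θ = 1540/(k−1).
Need P(X < 4470) = 0.95 with θ tied to k this way. Start at k = 2, θ = 1540: P(X<4470) ≈ 0.786.
Too low — raise k to concentrate. Iterating converges to k ≈ 3.35.
Then θ = 1540/(3.35−1) ≈ 657.

k ≈ 3.35, θ ≈ 657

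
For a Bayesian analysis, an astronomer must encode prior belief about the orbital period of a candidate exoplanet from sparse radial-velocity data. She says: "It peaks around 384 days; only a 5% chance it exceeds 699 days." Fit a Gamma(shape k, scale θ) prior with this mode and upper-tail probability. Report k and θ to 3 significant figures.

k ≈ 8.76, θ ≈ 49.5

Gamma(k,θ) with k>1 has mode (k−1)θ, so θ = 384/(k−1).
Need P(X < 699) = 0.95 with θ tied to k this way. Start at k = 2, θ = 384: P(X<699) ≈ 0.543.
Too low — raise k to concentrate. Iterating converges to k ≈ 8.76.
Then θ = 384/(8.76−1) ≈ 49.5.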